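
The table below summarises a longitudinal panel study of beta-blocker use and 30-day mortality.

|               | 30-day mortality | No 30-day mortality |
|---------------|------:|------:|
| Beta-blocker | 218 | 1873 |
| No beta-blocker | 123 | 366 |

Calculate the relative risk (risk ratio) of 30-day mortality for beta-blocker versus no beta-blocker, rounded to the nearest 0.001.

0.414

Cells: a = 218, b = 1873, c = 123, d = 366.
Risk in exposed = 218/2091 = 0.10426; risk in unexposed = 123/489 = 0.25153.
RR = 0.10426 / 0.25153 = 0.41448
The risk is 59% lower among the exposed than among the unexposed.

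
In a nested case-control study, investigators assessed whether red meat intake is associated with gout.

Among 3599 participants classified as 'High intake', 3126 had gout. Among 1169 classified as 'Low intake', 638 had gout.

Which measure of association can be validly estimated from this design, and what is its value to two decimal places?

5.50

From the description: a = 3126, b = 473, c = 638, d = 531.
This is a nested case-control study: participants were sampled on outcome status, so risks in the source population cannot be estimated directly — relative risk is not valid here. The odds ratio is the appropriate measure.
OR = (a·d)/(b·c) = (3126 × 531) / (473 × 638) = 1659906 / 301774 = 5.50049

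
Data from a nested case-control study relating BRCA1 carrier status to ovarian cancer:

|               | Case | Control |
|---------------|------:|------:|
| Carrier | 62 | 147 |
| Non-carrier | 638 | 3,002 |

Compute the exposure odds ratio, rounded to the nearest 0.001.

Cells: a = 62, b = 147, c = 638, d = 3002.
OR = (a·d)/(b·c) = (62 × 3002) / (147 × 638) = 186124 / 93786 = 1.98456
The odds of ovarian cancer are about 1.98 times as high in the carrier group.

1.985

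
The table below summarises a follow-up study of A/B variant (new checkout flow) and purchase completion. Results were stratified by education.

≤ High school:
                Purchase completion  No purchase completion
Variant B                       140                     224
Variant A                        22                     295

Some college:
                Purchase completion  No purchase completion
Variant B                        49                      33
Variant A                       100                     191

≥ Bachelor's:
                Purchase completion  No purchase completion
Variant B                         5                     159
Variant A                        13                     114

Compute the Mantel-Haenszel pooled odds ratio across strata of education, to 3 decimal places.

3.782

OR_MH = Σ(aᵢdᵢ/nᵢ) / Σ(bᵢcᵢ/nᵢ), where nᵢ is the stratum total.
Stratum 1 (≤ High school): n = 681; a·d/n = 140·295/681 = 60.6461; b·c/n = 224·22/681 = 7.2364
Stratum 2 (Some college): n = 373; a·d/n = 49·191/373 = 25.0912; b·c/n = 33·100/373 = 8.8472
Stratum 3 (≥ Bachelor's): n = 291; a·d/n = 5·114/291 = 1.9588; b·c/n = 159·13/291 = 7.1031
OR_MH = (60.6461 + 25.0912 + 1.9588) / (7.2364 + 8.8472 + 7.1031) = 87.6960 / 23.1867 = 3.78217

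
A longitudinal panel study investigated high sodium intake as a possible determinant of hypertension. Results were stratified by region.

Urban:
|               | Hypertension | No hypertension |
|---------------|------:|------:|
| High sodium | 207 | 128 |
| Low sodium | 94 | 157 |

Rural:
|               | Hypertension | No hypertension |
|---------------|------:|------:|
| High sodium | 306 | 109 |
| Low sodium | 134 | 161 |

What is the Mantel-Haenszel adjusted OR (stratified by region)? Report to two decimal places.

OR_MH = Σ(aᵢdᵢ/nᵢ) / Σ(bᵢcᵢ/nᵢ), where nᵢ is the stratum total.
Stratum 1 (Urban): n = 586; a·d/n = 207·157/586 = 55.4590; b·c/n = 128·94/586 = 20.5324
Stratum 2 (Rural): n = 710; a·d/n = 306·161/710 = 69.3887; b·c/n = 109·134/710 = 20.5718
OR_MH = (55.4590 + 69.3887) / (20.5324 + 20.5718) = 124.8478 / 41.1043 = 3.03734

3.04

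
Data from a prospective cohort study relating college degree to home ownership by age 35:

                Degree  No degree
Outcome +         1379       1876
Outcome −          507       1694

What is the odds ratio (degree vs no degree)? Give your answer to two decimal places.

2.46

Reading the table with exposure as columns: a = 1379 (Degree, case), b = 507 (Degree, non-case), c = 1876 (No degree, case), d = 1694.
OR = (a·d)/(b·c) = (1379 × 1694) / (507 × 1876) = 2336026 / 951132 = 2.45605
The odds of home ownership by age 35 are about 2.46 times as high in the degree group.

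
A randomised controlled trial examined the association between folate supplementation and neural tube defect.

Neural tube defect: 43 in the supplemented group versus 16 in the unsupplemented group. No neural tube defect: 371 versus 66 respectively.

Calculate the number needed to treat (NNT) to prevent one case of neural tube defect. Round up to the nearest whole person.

Risk in treated group = 43/414 = 0.10386; risk in control = 16/82 = 0.19512.
Absolute risk reduction = 0.19512 − 0.10386 = 0.09126
NNT = 1 / ARR = 1 / 0.09126 = 10.958 → round up → 11

11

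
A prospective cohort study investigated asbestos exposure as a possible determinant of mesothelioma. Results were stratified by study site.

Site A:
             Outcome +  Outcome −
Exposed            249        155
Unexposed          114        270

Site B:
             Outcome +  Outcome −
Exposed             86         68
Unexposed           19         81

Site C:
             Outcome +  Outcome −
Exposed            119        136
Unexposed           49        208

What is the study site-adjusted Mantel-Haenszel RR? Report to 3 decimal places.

2.278

RR_MH = Σ(aᵢ·n₀ᵢ/nᵢ) / Σ(cᵢ·n₁ᵢ/nᵢ), with n₁ᵢ = aᵢ+bᵢ (exposed), n₀ᵢ = cᵢ+dᵢ (unexposed), nᵢ = n₁ᵢ+n₀ᵢ.
Stratum 1 (Site A): n₁ = 404, n₀ = 384, n = 788; a·n₀/n = 249·384/788 = 121.3401; c·n₁/n = 114·404/788 = 58.4467
Stratum 2 (Site B): n₁ = 154, n₀ = 100, n = 254; a·n₀/n = 86·100/254 = 33.8583; c·n₁/n = 19·154/254 = 11.5197
Stratum 3 (Site C): n₁ = 255, n₀ = 257, n = 512; a·n₀/n = 119·257/512 = 59.7324; c·n₁/n = 49·255/512 = 24.4043
RR_MH = (121.3401 + 33.8583 + 59.7324) / (58.4467 + 11.5197 + 24.4043) = 214.9308 / 94.3707 = 2.27752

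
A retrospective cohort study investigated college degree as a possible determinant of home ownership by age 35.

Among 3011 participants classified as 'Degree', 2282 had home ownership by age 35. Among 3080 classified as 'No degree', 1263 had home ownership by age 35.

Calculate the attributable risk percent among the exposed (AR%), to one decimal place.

From the description: a = 2282, b = 729, c = 1263, d = 1817.
Risk in exposed = 2282/3011 = 0.75789; risk in unexposed = 1263/3080 = 0.41006.
RR = 0.75789/0.41006 = 1.84821
AR% = (RR − 1)/RR × 100 = (1.84821 − 1)/1.84821 × 100 = 45.8937%

45.9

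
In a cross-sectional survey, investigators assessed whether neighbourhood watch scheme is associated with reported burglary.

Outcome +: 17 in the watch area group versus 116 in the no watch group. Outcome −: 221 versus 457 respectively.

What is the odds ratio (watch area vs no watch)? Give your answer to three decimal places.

From the description: a = 17, b = 221, c = 116, d = 457.
OR = (a·d)/(b·c) = (17 × 457) / (221 × 116) = 7769 / 25636 = 0.30305
Exposure is associated with lower odds of reported burglary (OR = 0.30 < 1).

0.303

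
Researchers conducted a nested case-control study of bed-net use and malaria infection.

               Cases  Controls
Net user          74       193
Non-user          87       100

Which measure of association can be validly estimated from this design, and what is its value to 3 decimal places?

Cells: a = 74, b = 193, c = 87, d = 100.
This is a nested case-control study: participants were sampled on outcome status, so risks in the source population cannot be estimated directly — relative risk is not valid here. The odds ratio is the appropriate measure.
OR = (a·d)/(b·c) = (74 × 100) / (193 × 87) = 7400 / 16791 = 0.44071

0.441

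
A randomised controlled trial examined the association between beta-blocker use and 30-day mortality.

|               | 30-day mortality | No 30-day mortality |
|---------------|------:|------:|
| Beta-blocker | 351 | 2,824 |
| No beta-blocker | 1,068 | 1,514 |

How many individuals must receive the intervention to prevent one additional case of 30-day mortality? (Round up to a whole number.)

4

Risk in treated group = 351/3175 = 0.11055; risk in control = 1068/2582 = 0.41363.
Absolute risk reduction = 0.41363 − 0.11055 = 0.30308
NNT = 1 / ARR = 1 / 0.30308 = 3.299 → round up → 4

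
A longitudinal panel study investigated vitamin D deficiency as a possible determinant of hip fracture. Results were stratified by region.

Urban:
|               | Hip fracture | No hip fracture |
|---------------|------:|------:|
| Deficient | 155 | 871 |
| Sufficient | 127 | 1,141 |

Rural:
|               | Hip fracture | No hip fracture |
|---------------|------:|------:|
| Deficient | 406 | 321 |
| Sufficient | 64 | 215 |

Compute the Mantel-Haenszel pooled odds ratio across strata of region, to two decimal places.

2.39

OR_MH = Σ(aᵢdᵢ/nᵢ) / Σ(bᵢcᵢ/nᵢ), where nᵢ is the stratum total.
Stratum 1 (Urban): n = 2294; a·d/n = 155·1141/2294 = 77.0946; b·c/n = 871·127/2294 = 48.2201
Stratum 2 (Rural): n = 1006; a·d/n = 406·215/1006 = 86.7694; b·c/n = 321·64/1006 = 20.4215
OR_MH = (77.0946 + 86.7694) / (48.2201 + 20.4215) = 163.8640 / 68.6416 = 2.38724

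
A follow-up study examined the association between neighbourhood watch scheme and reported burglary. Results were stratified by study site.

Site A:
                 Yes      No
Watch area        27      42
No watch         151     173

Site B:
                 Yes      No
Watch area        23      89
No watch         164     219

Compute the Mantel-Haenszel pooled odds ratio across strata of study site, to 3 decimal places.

OR_MH = Σ(aᵢdᵢ/nᵢ) / Σ(bᵢcᵢ/nᵢ), where nᵢ is the stratum total.
Stratum 1 (Site A): n = 393; a·d/n = 27·173/393 = 11.8855; b·c/n = 42·151/393 = 16.1374
Stratum 2 (Site B): n = 495; a·d/n = 23·219/495 = 10.1758; b·c/n = 89·164/495 = 29.4869
OR_MH = (11.8855 + 10.1758) / (16.1374 + 29.4869) = 22.0613 / 45.6243 = 0.48354

0.484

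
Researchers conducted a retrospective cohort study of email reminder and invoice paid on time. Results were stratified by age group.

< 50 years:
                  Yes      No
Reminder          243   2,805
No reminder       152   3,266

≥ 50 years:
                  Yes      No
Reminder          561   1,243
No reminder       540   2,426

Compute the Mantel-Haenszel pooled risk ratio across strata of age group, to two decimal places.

RR_MH = Σ(aᵢ·n₀ᵢ/nᵢ) / Σ(cᵢ·n₁ᵢ/nᵢ), with n₁ᵢ = aᵢ+bᵢ (exposed), n₀ᵢ = cᵢ+dᵢ (unexposed), nᵢ = n₁ᵢ+n₀ᵢ.
Stratum 1 (< 50 years): n₁ = 3048, n₀ = 3418, n = 6466; a·n₀/n = 243·3418/6466 = 128.4525; c·n₁/n = 152·3048/6466 = 71.6511
Stratum 2 (≥ 50 years): n₁ = 1804, n₀ = 2966, n = 4770; a·n₀/n = 561·2966/4770 = 348.8314; c·n₁/n = 540·1804/4770 = 204.2264
RR_MH = (128.4525 + 348.8314) / (71.6511 + 204.2264) = 477.2840 / 275.8775 = 1.73006

1.73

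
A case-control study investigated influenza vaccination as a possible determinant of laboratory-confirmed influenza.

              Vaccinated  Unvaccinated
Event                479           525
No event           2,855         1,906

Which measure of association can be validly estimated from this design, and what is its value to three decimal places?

0.609

Reading the table with exposure as columns: a = 479 (Vaccinated, case), b = 2855 (Vaccinated, non-case), c = 525 (Unvaccinated, case), d = 1906.
This is a case-control study: participants were sampled on outcome status, so risks in the source population cannot be estimated directly — relative risk is not valid here. The odds ratio is the appropriate measure.
OR = (a·d)/(b·c) = (479 × 1906) / (2855 × 525) = 912974 / 1498875 = 0.60911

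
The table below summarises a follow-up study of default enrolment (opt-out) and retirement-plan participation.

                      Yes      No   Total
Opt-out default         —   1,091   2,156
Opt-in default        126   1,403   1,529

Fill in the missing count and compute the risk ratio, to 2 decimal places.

The missing cell is in the exposed row: 2156 − 1091 = 1065.
So a = 1065, b = 1091, c = 126, d = 1403.
RR = [a/(a+b)] / [c/(c+d)] = (1065/2156) / (126/1529) = 0.49397/0.08241 = 5.99429

5.99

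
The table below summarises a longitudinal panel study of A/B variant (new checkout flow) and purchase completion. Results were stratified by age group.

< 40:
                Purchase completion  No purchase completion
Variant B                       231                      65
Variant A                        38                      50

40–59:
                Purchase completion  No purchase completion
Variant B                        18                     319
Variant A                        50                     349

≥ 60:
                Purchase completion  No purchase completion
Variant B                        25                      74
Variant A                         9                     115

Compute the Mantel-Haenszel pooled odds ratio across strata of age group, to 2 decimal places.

OR_MH = Σ(aᵢdᵢ/nᵢ) / Σ(bᵢcᵢ/nᵢ), where nᵢ is the stratum total.
Stratum 1 (< 40): n = 384; a·d/n = 231·50/384 = 30.0781; b·c/n = 65·38/384 = 6.4323
Stratum 2 (40–59): n = 736; a·d/n = 18·349/736 = 8.5353; b·c/n = 319·50/736 = 21.6712
Stratum 3 (≥ 60): n = 223; a·d/n = 25·115/223 = 12.8924; b·c/n = 74·9/223 = 2.9865
OR_MH = (30.0781 + 8.5353 + 12.8924) / (6.4323 + 21.6712 + 2.9865) = 51.5058 / 31.0900 = 1.65667

1.66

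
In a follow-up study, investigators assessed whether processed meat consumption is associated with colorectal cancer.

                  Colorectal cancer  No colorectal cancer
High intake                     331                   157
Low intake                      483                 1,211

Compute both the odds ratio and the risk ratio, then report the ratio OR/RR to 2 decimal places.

2.22

Cells: a = 331, b = 157, c = 483, d = 1211.
OR = (331·1211)/(157·483) = 400841/75831 = 5.28598
Risk in exposed = 331/488 = 0.67828; risk in unexposed = 483/1694 = 0.28512; RR = 2.37889
OR/RR = 5.28598 / 2.37889 = 2.22204
The outcome is not rare, so the OR lies further from 1 than the RR.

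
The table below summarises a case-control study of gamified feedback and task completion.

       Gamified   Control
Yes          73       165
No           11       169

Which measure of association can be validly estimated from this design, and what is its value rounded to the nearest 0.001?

6.797

Reading the table with exposure as columns: a = 73 (Gamified, case), b = 11 (Gamified, non-case), c = 165 (Control, case), d = 169.
This is a case-control study: participants were sampled on outcome status, so risks in the source population cannot be estimated directly — relative risk is not valid here. The odds ratio is the appropriate measure.
OR = (a·d)/(b·c) = (73 × 169) / (11 × 165) = 12337 / 1815 = 6.79725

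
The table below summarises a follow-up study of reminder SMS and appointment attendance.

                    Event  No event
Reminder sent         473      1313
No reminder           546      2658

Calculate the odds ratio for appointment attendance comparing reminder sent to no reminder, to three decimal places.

Cells: a = 473, b = 1313, c = 546, d = 2658.
OR = (a·d)/(b·c) = (473 × 2658) / (1313 × 546) = 1257234 / 716898 = 1.75371
The odds of appointment attendance are about 1.75 times as high in the reminder sent group.

1.754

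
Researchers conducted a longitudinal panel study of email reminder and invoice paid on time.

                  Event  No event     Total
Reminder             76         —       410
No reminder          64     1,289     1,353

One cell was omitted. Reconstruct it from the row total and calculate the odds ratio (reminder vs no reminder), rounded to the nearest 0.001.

4.583

The missing cell is in the exposed row: 410 − 76 = 334.
So a = 76, b = 334, c = 64, d = 1289.
OR = (a·d)/(b·c) = (76 × 1289) / (334 × 64) = 97964 / 21376 = 4.58290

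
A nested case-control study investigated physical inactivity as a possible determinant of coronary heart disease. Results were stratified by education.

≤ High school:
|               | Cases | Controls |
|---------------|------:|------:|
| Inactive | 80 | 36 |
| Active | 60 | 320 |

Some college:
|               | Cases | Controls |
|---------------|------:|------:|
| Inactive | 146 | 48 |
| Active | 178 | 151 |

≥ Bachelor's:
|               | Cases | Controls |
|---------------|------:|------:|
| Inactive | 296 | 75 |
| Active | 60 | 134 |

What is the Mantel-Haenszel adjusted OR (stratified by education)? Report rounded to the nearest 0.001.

OR_MH = Σ(aᵢdᵢ/nᵢ) / Σ(bᵢcᵢ/nᵢ), where nᵢ is the stratum total.
Stratum 1 (≤ High school): n = 496; a·d/n = 80·320/496 = 51.6129; b·c/n = 36·60/496 = 4.3548
Stratum 2 (Some college): n = 523; a·d/n = 146·151/523 = 42.1530; b·c/n = 48·178/523 = 16.3365
Stratum 3 (≥ Bachelor's): n = 565; a·d/n = 296·134/565 = 70.2018; b·c/n = 75·60/565 = 7.9646
OR_MH = (51.6129 + 42.1530 + 70.2018) / (4.3548 + 16.3365 + 7.9646) = 163.9676 / 28.6560 = 5.72194

5.722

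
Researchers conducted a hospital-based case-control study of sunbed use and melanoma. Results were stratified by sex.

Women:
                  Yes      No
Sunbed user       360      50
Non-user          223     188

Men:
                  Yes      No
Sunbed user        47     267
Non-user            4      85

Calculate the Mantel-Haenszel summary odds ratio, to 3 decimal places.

OR_MH = Σ(aᵢdᵢ/nᵢ) / Σ(bᵢcᵢ/nᵢ), where nᵢ is the stratum total.
Stratum 1 (Women): n = 821; a·d/n = 360·188/821 = 82.4361; b·c/n = 50·223/821 = 13.5810
Stratum 2 (Men): n = 403; a·d/n = 47·85/403 = 9.9132; b·c/n = 267·4/403 = 2.6501
OR_MH = (82.4361 + 9.9132) / (13.5810 + 2.6501) = 92.3492 / 16.2311 = 5.68964

5.690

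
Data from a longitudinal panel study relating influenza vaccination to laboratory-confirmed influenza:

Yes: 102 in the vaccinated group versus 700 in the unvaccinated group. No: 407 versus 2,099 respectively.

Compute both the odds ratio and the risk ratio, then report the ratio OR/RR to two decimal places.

From the description: a = 102, b = 407, c = 700, d = 2099.
OR = (102·2099)/(407·700) = 214098/284900 = 0.75148
Risk in exposed = 102/509 = 0.20039; risk in unexposed = 700/2799 = 0.25009; RR = 0.80129
OR/RR = 0.75148 / 0.80129 = 0.93785
The outcome is not rare, so the OR lies further from 1 than the RR.

0.94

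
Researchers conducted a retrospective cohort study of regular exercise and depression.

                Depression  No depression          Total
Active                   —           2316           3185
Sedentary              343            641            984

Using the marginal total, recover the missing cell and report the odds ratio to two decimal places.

The missing cell is in the exposed row: 3185 − 2316 = 869.
So a = 869, b = 2316, c = 343, d = 641.
OR = (a·d)/(b·c) = (869 × 641) / (2316 × 343) = 557029 / 794388 = 0.70121

0.70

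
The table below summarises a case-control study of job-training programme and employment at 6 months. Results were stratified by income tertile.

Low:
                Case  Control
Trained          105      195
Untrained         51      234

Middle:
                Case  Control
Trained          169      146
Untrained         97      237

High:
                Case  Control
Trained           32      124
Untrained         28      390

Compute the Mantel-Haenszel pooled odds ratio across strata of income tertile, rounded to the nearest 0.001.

2.796

OR_MH = Σ(aᵢdᵢ/nᵢ) / Σ(bᵢcᵢ/nᵢ), where nᵢ is the stratum total.
Stratum 1 (Low): n = 585; a·d/n = 105·234/585 = 42.0000; b·c/n = 195·51/585 = 17.0000
Stratum 2 (Middle): n = 649; a·d/n = 169·237/649 = 61.7149; b·c/n = 146·97/649 = 21.8213
Stratum 3 (High): n = 574; a·d/n = 32·390/574 = 21.7422; b·c/n = 124·28/574 = 6.0488
OR_MH = (42.0000 + 61.7149 + 21.7422) / (17.0000 + 21.8213 + 6.0488) = 125.4571 / 44.8700 = 2.79601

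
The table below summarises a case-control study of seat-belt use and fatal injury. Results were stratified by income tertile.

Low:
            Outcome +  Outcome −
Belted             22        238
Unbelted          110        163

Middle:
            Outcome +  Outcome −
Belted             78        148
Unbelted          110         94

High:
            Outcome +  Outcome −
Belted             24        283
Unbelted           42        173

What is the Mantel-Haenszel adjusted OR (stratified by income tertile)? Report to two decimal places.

0.29

OR_MH = Σ(aᵢdᵢ/nᵢ) / Σ(bᵢcᵢ/nᵢ), where nᵢ is the stratum total.
Stratum 1 (Low): n = 533; a·d/n = 22·163/533 = 6.7280; b·c/n = 238·110/533 = 49.1182
Stratum 2 (Middle): n = 430; a·d/n = 78·94/430 = 17.0512; b·c/n = 148·110/430 = 37.8605
Stratum 3 (High): n = 522; a·d/n = 24·173/522 = 7.9540; b·c/n = 283·42/522 = 22.7701
OR_MH = (6.7280 + 17.0512 + 7.9540) / (49.1182 + 37.8605 + 22.7701) = 31.7331 / 109.7488 = 0.28914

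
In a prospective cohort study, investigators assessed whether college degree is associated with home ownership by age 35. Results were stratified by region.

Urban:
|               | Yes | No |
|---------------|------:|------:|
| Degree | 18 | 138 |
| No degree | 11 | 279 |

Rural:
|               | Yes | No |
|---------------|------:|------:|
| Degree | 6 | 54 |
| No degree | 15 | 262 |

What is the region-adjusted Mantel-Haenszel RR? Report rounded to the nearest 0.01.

RR_MH = Σ(aᵢ·n₀ᵢ/nᵢ) / Σ(cᵢ·n₁ᵢ/nᵢ), with n₁ᵢ = aᵢ+bᵢ (exposed), n₀ᵢ = cᵢ+dᵢ (unexposed), nᵢ = n₁ᵢ+n₀ᵢ.
Stratum 1 (Urban): n₁ = 156, n₀ = 290, n = 446; a·n₀/n = 18·290/446 = 11.7040; c·n₁/n = 11·156/446 = 3.8475
Stratum 2 (Rural): n₁ = 60, n₀ = 277, n = 337; a·n₀/n = 6·277/337 = 4.9318; c·n₁/n = 15·60/337 = 2.6706
RR_MH = (11.7040 + 4.9318) / (3.8475 + 2.6706) = 16.6358 / 6.5182 = 2.55222

2.55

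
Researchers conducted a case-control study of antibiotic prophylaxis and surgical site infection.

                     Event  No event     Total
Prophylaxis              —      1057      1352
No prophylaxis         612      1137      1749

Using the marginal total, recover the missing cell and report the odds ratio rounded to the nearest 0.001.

The missing cell is in the exposed row: 1352 − 1057 = 295.
So a = 295, b = 1057, c = 612, d = 1137.
OR = (a·d)/(b·c) = (295 × 1137) / (1057 × 612) = 335415 / 646884 = 0.51851

0.519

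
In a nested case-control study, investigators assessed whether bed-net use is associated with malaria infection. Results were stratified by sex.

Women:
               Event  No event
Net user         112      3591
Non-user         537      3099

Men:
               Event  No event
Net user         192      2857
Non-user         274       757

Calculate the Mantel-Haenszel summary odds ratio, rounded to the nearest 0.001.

0.182

OR_MH = Σ(aᵢdᵢ/nᵢ) / Σ(bᵢcᵢ/nᵢ), where nᵢ is the stratum total.
Stratum 1 (Women): n = 7339; a·d/n = 112·3099/7339 = 47.2936; b·c/n = 3591·537/7339 = 262.7561
Stratum 2 (Men): n = 4080; a·d/n = 192·757/4080 = 35.6235; b·c/n = 2857·274/4080 = 191.8672
OR_MH = (47.2936 + 35.6235) / (262.7561 + 191.8672) = 82.9172 / 454.6233 = 0.18239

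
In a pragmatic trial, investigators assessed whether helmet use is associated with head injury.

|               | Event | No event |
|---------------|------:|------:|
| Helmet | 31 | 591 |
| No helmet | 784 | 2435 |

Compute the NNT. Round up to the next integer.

6

Risk in treated group = 31/622 = 0.04984; risk in control = 784/3219 = 0.24355.
Absolute risk reduction = 0.24355 − 0.04984 = 0.19371
NNT = 1 / ARR = 1 / 0.19371 = 5.162 → round up → 6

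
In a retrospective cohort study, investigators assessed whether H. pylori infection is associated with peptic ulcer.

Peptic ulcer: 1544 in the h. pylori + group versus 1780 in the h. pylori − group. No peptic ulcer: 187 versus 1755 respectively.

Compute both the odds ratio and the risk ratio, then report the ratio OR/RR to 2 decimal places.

4.60

From the description: a = 1544, b = 187, c = 1780, d = 1755.
OR = (1544·1755)/(187·1780) = 2709720/332860 = 8.14072
Risk in exposed = 1544/1731 = 0.89197; risk in unexposed = 1780/3535 = 0.50354; RR = 1.77141
OR/RR = 8.14072 / 1.77141 = 4.59561
The outcome is not rare, so the OR lies further from 1 than the RR.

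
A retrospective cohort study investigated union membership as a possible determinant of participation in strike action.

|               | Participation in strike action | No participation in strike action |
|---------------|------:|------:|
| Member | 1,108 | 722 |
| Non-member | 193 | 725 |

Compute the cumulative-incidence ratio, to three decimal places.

2.880

Cells: a = 1108, b = 722, c = 193, d = 725.
Risk in exposed = 1108/1830 = 0.60546; risk in unexposed = 193/918 = 0.21024.
RR = 0.60546 / 0.21024 = 2.87988
The risk among the exposed is 2.88 times that among the unexposed.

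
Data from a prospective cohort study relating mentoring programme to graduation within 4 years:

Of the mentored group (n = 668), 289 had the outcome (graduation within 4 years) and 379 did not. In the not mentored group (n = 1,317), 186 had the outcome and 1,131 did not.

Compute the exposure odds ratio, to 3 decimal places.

4.637

From the description: a = 289, b = 379, c = 186, d = 1131.
OR = (a·d)/(b·c) = (289 × 1131) / (379 × 186) = 326859 / 70494 = 4.63669
The odds of graduation within 4 years are about 4.64 times as high in the mentored group.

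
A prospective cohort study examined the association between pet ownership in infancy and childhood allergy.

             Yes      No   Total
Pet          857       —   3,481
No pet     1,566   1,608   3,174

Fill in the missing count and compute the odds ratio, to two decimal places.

0.34

The missing cell is in the exposed row: 3481 − 857 = 2624.
So a = 857, b = 2624, c = 1566, d = 1608.
OR = (a·d)/(b·c) = (857 × 1608) / (2624 × 1566) = 1378056 / 4109184 = 0.33536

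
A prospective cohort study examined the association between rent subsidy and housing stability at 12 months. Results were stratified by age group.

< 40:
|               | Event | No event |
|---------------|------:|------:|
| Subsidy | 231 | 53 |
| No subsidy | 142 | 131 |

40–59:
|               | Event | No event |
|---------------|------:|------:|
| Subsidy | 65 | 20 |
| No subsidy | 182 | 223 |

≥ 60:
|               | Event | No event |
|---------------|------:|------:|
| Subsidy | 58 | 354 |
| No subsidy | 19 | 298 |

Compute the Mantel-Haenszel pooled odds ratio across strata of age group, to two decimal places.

OR_MH = Σ(aᵢdᵢ/nᵢ) / Σ(bᵢcᵢ/nᵢ), where nᵢ is the stratum total.
Stratum 1 (< 40): n = 557; a·d/n = 231·131/557 = 54.3285; b·c/n = 53·142/557 = 13.5117
Stratum 2 (40–59): n = 490; a·d/n = 65·223/490 = 29.5816; b·c/n = 20·182/490 = 7.4286
Stratum 3 (≥ 60): n = 729; a·d/n = 58·298/729 = 23.7092; b·c/n = 354·19/729 = 9.2263
OR_MH = (54.3285 + 29.5816 + 23.7092) / (13.5117 + 7.4286 + 9.2263) = 107.6194 / 30.1666 = 3.56750

3.57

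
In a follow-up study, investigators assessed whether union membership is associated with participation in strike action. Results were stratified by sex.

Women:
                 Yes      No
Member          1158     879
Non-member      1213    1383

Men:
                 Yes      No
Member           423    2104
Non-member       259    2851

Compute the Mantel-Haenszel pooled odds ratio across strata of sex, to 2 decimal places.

1.71

OR_MH = Σ(aᵢdᵢ/nᵢ) / Σ(bᵢcᵢ/nᵢ), where nᵢ is the stratum total.
Stratum 1 (Women): n = 4633; a·d/n = 1158·1383/4633 = 345.6754; b·c/n = 879·1213/4633 = 230.1375
Stratum 2 (Men): n = 5637; a·d/n = 423·2851/5637 = 213.9388; b·c/n = 2104·259/5637 = 96.6713
OR_MH = (345.6754 + 213.9388) / (230.1375 + 96.6713) = 559.6142 / 326.8088 = 1.71236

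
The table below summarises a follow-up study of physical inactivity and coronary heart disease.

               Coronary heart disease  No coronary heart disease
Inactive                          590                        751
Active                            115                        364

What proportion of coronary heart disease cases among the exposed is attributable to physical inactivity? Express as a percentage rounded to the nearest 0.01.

Cells: a = 590, b = 751, c = 115, d = 364.
Risk in exposed = 590/1341 = 0.43997; risk in unexposed = 115/479 = 0.24008.
RR = 0.43997/0.24008 = 1.83257
AR% = (RR − 1)/RR × 100 = (1.83257 − 1)/1.83257 × 100 = 45.4319%

45.43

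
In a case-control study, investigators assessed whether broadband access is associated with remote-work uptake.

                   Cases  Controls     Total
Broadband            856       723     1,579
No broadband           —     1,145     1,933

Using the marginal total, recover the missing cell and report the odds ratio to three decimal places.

1.720

The missing cell is in the unexposed row: 1933 − 1145 = 788.
So a = 856, b = 723, c = 788, d = 1145.
OR = (a·d)/(b·c) = (856 × 1145) / (723 × 788) = 980120 / 569724 = 1.72034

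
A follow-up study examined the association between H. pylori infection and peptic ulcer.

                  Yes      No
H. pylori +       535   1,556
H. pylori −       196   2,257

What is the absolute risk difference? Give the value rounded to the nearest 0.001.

Cells: a = 535, b = 1556, c = 196, d = 2257.
Risk in exposed = 535/2091 = 0.255858; risk in unexposed = 196/2453 = 0.079902.
Risk difference = 0.255858 − 0.079902 = 0.175956

0.176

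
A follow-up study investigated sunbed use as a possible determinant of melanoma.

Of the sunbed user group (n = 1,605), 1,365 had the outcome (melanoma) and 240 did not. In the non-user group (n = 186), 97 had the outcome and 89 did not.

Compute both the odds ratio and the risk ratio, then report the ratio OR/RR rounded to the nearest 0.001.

From the description: a = 1365, b = 240, c = 97, d = 89.
OR = (1365·89)/(240·97) = 121485/23280 = 5.21843
Risk in exposed = 1365/1605 = 0.85047; risk in unexposed = 97/186 = 0.52151; RR = 1.63079
OR/RR = 5.21843 / 1.63079 = 3.19993
The outcome is not rare, so the OR lies further from 1 than the RR.

3.200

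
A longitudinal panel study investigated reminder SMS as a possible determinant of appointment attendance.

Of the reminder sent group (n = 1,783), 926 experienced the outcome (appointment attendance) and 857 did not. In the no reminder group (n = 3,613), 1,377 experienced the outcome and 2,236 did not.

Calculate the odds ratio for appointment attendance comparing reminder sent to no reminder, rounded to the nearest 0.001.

From the description: a = 926, b = 857, c = 1377, d = 2236.
OR = (a·d)/(b·c) = (926 × 2236) / (857 × 1377) = 2070536 / 1180089 = 1.75456
The odds of appointment attendance are about 1.75 times as high in the reminder sent group.

1.755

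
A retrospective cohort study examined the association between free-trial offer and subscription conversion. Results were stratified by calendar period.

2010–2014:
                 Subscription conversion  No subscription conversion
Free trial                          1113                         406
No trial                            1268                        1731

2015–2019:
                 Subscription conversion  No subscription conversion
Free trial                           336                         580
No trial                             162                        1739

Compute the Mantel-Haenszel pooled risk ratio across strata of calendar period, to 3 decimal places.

RR_MH = Σ(aᵢ·n₀ᵢ/nᵢ) / Σ(cᵢ·n₁ᵢ/nᵢ), with n₁ᵢ = aᵢ+bᵢ (exposed), n₀ᵢ = cᵢ+dᵢ (unexposed), nᵢ = n₁ᵢ+n₀ᵢ.
Stratum 1 (2010–2014): n₁ = 1519, n₀ = 2999, n = 4518; a·n₀/n = 1113·2999/4518 = 738.7975; c·n₁/n = 1268·1519/4518 = 426.3152
Stratum 2 (2015–2019): n₁ = 916, n₀ = 1901, n = 2817; a·n₀/n = 336·1901/2817 = 226.7433; c·n₁/n = 162·916/2817 = 52.6773
RR_MH = (738.7975 + 226.7433) / (426.3152 + 52.6773) = 965.5408 / 478.9925 = 2.01577

2.016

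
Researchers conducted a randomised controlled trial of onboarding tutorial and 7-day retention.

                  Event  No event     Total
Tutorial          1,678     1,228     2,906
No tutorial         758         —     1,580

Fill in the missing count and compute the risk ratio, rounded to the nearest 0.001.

1.204

The missing cell is in the unexposed row: 1580 − 758 = 822.
So a = 1678, b = 1228, c = 758, d = 822.
RR = [a/(a+b)] / [c/(c+d)] = (1678/2906) / (758/1580) = 0.57743/0.47975 = 1.20361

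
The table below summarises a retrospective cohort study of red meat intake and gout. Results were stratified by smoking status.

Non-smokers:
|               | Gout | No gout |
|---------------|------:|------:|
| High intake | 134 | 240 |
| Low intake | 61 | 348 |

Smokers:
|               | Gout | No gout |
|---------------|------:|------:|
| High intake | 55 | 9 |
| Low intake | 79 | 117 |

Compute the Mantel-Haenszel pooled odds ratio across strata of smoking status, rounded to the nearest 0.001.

OR_MH = Σ(aᵢdᵢ/nᵢ) / Σ(bᵢcᵢ/nᵢ), where nᵢ is the stratum total.
Stratum 1 (Non-smokers): n = 783; a·d/n = 134·348/783 = 59.5556; b·c/n = 240·61/783 = 18.6973
Stratum 2 (Smokers): n = 260; a·d/n = 55·117/260 = 24.7500; b·c/n = 9·79/260 = 2.7346
OR_MH = (59.5556 + 24.7500) / (18.6973 + 2.7346) = 84.3056 / 21.4319 = 3.93364

3.934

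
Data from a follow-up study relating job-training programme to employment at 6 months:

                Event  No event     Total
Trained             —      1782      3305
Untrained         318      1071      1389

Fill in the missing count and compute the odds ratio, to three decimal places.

The missing cell is in the exposed row: 3305 − 1782 = 1523.
So a = 1523, b = 1782, c = 318, d = 1071.
OR = (a·d)/(b·c) = (1523 × 1071) / (1782 × 318) = 1631133 / 566676 = 2.87842

2.878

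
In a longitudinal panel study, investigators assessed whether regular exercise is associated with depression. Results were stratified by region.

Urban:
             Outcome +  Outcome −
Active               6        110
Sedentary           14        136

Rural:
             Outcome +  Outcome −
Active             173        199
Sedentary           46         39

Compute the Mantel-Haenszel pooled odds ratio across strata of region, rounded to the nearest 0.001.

0.691

OR_MH = Σ(aᵢdᵢ/nᵢ) / Σ(bᵢcᵢ/nᵢ), where nᵢ is the stratum total.
Stratum 1 (Urban): n = 266; a·d/n = 6·136/266 = 3.0677; b·c/n = 110·14/266 = 5.7895
Stratum 2 (Rural): n = 457; a·d/n = 173·39/457 = 14.7637; b·c/n = 199·46/457 = 20.0306
OR_MH = (3.0677 + 14.7637) / (5.7895 + 20.0306) = 17.8313 / 25.8201 = 0.69060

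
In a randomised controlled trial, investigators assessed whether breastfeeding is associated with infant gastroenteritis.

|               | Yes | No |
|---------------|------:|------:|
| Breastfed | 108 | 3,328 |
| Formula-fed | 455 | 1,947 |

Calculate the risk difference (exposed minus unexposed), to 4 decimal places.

Cells: a = 108, b = 3328, c = 455, d = 1947.
Risk in exposed = 108/3436 = 0.031432; risk in unexposed = 455/2402 = 0.189425.
Risk difference = 0.031432 − 0.189425 = -0.157994

-0.1580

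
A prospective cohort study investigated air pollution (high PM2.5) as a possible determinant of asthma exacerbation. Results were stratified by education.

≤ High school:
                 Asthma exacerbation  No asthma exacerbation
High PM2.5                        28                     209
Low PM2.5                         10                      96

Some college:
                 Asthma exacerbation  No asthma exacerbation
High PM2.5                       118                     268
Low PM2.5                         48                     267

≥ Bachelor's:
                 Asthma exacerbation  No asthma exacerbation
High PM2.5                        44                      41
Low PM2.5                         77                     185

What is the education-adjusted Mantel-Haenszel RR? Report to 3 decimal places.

RR_MH = Σ(aᵢ·n₀ᵢ/nᵢ) / Σ(cᵢ·n₁ᵢ/nᵢ), with n₁ᵢ = aᵢ+bᵢ (exposed), n₀ᵢ = cᵢ+dᵢ (unexposed), nᵢ = n₁ᵢ+n₀ᵢ.
Stratum 1 (≤ High school): n₁ = 237, n₀ = 106, n = 343; a·n₀/n = 28·106/343 = 8.6531; c·n₁/n = 10·237/343 = 6.9096
Stratum 2 (Some college): n₁ = 386, n₀ = 315, n = 701; a·n₀/n = 118·315/701 = 53.0243; c·n₁/n = 48·386/701 = 26.4308
Stratum 3 (≥ Bachelor's): n₁ = 85, n₀ = 262, n = 347; a·n₀/n = 44·262/347 = 33.2219; c·n₁/n = 77·85/347 = 18.8617
RR_MH = (8.6531 + 53.0243 + 33.2219) / (6.9096 + 26.4308 + 18.8617) = 94.8992 / 52.2021 = 1.81792

1.818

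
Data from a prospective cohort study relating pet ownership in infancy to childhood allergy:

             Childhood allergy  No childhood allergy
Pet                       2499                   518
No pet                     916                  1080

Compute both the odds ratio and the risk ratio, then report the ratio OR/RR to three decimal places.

3.151

Cells: a = 2499, b = 518, c = 916, d = 1080.
OR = (2499·1080)/(518·916) = 2698920/474488 = 5.68807
Risk in exposed = 2499/3017 = 0.82831; risk in unexposed = 916/1996 = 0.45892; RR = 1.80491
OR/RR = 5.68807 / 1.80491 = 3.15144
The outcome is not rare, so the OR lies further from 1 than the RR.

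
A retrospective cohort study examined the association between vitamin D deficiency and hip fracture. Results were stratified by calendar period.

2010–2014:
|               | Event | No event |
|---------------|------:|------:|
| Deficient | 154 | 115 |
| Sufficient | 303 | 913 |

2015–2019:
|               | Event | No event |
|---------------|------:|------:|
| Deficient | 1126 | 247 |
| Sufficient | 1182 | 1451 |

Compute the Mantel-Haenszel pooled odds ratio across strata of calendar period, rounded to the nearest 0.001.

OR_MH = Σ(aᵢdᵢ/nᵢ) / Σ(bᵢcᵢ/nᵢ), where nᵢ is the stratum total.
Stratum 1 (2010–2014): n = 1485; a·d/n = 154·913/1485 = 94.6815; b·c/n = 115·303/1485 = 23.4646
Stratum 2 (2015–2019): n = 4006; a·d/n = 1126·1451/4006 = 407.8447; b·c/n = 247·1182/4006 = 72.8792
OR_MH = (94.6815 + 407.8447) / (23.4646 + 72.8792) = 502.5262 / 96.3438 = 5.21597

5.216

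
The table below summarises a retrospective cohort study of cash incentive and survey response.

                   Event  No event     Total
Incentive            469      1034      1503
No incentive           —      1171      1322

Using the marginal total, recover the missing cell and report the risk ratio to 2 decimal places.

The missing cell is in the unexposed row: 1322 − 1171 = 151.
So a = 469, b = 1034, c = 151, d = 1171.
RR = [a/(a+b)] / [c/(c+d)] = (469/1503) / (151/1322) = 0.31204/0.11422 = 2.73192

2.73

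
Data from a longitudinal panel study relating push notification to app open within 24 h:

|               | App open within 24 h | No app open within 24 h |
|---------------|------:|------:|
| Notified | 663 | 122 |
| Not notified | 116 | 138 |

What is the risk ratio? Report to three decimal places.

Cells: a = 663, b = 122, c = 116, d = 138.
Risk in exposed = 663/785 = 0.84459; risk in unexposed = 116/254 = 0.45669.
RR = 0.84459 / 0.45669 = 1.84935
The risk among the exposed is 1.85 times that among the unexposed.

1.849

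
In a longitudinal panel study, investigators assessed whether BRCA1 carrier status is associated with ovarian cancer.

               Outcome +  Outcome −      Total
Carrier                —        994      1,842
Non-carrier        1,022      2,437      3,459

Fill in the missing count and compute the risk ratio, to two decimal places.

The missing cell is in the exposed row: 1842 − 994 = 848.
So a = 848, b = 994, c = 1022, d = 2437.
RR = [a/(a+b)] / [c/(c+d)] = (848/1842) / (1022/3459) = 0.46037/0.29546 = 1.55814

1.56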